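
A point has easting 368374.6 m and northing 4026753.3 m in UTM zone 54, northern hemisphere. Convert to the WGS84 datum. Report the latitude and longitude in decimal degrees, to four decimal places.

lat 36.3769°, lon 139.5326°

Zone 54N: λ₀ = 141°, k₀ = 0.9996, false easting 500000 m.
Meridian distance M = (N − FN)/k₀ = 4028364.6 m.
Inverse transverse Mercator on WGS84 gives φ = 36.37690006°, λ = 139.53260013°.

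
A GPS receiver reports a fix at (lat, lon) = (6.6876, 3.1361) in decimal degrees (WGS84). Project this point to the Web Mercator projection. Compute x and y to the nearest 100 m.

x 349100 m, y 746200 m

Web Mercator is spherical with R = a = 6378137 m.
x = R·λ = 6378137 × 0.054735271 = 349109.055 m.
y = R·ln tan(π/4 + φ/2) = 6378137 × 0.116986573 = 746156.392 m.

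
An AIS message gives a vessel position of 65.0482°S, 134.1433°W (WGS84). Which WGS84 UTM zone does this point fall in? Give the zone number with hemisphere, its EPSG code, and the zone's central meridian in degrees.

UTM zone = ⌊(λ + 180)/6⌋ + 1; -134.1433° ∈ [-138°, -132°) → zone 8.
Hemisphere: S (φ < 0).
Central meridian λ₀ = 6×8 − 183 = -135°.
EPSG code: 32708.

Zone 8S (EPSG:32708), central meridian -135°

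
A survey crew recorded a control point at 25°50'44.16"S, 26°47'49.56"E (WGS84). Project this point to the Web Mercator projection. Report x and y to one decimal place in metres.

Web Mercator is spherical with R = a = 6378137 m.
x = R·λ = 6378137 × 0.467697625 = 2983039.527 m.
y = R·ln tan(π/4 + φ/2) = 6378137 × -0.467216426 = -2979970.375 m.

x 2983039.5 m, y -2979970.4 m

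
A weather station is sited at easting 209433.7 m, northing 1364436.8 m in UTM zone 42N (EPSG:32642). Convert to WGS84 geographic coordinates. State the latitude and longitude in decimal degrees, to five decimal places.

lat 12.32950°, lon 66.32840°

Zone 42N: λ₀ = 69°, k₀ = 0.9996, false easting 500000 m.
Meridian distance M = (N − FN)/k₀ = 1364982.8 m.
Inverse transverse Mercator on WGS84 gives φ = 12.32949960°, λ = 66.32839988°.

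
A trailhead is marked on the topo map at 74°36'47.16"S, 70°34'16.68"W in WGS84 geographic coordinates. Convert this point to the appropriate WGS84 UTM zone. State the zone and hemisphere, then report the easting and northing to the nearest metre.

Longitude -70.5713° lies in the 6° band [-72°, -66°), giving zone 19; latitude is south of the equator, so 19S.
Zone 19 central meridian λ₀ = 6×19 − 183 = -69°; Δλ = -1.5713°.
Transverse Mercator on WGS84 with k₀ = 0.9996 gives E = 453467.006 m, N = 1718945.083 m.

Zone 19S: E 453467 m, N 1718945 m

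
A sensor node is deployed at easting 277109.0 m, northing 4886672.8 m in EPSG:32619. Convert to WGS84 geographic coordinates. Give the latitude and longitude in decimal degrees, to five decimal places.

Zone 19N: λ₀ = -69°, k₀ = 0.9996, false easting 500000 m.
Meridian distance M = (N − FN)/k₀ = 4888628.3 m.
Inverse transverse Mercator on WGS84 gives φ = 44.09929958°, λ = -71.78469958°.

lat 44.09930°, lon -71.78470°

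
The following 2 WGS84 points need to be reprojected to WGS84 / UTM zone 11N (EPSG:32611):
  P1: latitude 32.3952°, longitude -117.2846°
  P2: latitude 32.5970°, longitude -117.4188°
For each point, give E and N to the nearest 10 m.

UTM zone 11N: λ₀ = -117°, k₀ = 0.9996.
P1 (32.3952°, -117.2846°) → (473233.905, 3584277.616) m.
P2 (32.5970°, -117.4188°) → (460700.413, 3606689.144) m.

P1: E 473230 m, N 3584280 m; P2: E 460700 m, N 3606690 m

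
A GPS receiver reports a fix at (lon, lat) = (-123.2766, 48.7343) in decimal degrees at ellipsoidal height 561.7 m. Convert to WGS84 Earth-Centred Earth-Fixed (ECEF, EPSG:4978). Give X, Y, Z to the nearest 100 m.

WGS84: a = 6378137 m, e² = 0.006694380; N(φ) = a/√(1−e²sin²φ) = 6390233.233 m.
X = (N+h)·cosφ·cosλ = -2312725.307 m; Y = (N+h)·cosφ·sinλ = -3523923.293 m; Z = (N(1−e²)+h)·sinφ = 4771544.254 m.

X -2312700 m, Y -3523900 m, Z 4771500 m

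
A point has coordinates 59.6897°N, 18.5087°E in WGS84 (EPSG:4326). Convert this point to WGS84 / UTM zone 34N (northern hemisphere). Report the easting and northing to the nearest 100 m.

Zone 34 central meridian λ₀ = 6×34 − 183 = 21°; Δλ = -2.4913°.
Transverse Mercator on WGS84 with k₀ = 0.9996 gives E = 359763.514 m, N = 6619487.310 m.

E 359800 m, N 6619500 m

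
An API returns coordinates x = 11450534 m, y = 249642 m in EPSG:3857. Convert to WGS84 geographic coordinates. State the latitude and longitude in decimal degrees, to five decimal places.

R = 6378137 m. λ = x/R = 102.86189704°.
φ = 2·arctan(exp(y/R)) − 90° = 2·arctan(1.03992) − 90° = 2.24199987°.

lat 2.24200°, lon 102.86190°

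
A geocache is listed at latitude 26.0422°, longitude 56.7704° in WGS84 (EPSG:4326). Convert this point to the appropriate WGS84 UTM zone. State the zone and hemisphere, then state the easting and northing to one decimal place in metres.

Zone 40N: E 477030.3 m, N 2880377.4 m

Longitude 56.7704° lies in the 6° band [54°, 60°), giving zone 40; latitude is north of the equator, so 40N.
Zone 40 central meridian λ₀ = 6×40 − 183 = 57°; Δλ = -0.2296°.
Transverse Mercator on WGS84 with k₀ = 0.9996 gives E = 477030.345 m, N = 2880377.441 m.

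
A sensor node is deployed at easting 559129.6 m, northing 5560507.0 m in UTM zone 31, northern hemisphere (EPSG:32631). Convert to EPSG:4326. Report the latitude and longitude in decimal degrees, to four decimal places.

lat 50.1938°, lon 3.8284°

Zone 31N: λ₀ = 3°, k₀ = 0.9996, false easting 500000 m.
Meridian distance M = (N − FN)/k₀ = 5562732.1 m.
Inverse transverse Mercator on WGS84 gives φ = 50.19379979°, λ = 3.82839945°.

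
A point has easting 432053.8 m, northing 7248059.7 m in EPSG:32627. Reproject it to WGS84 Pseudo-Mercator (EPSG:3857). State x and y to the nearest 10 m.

Unproject from UTM 27N (λ₀ = -21°) → φ = 65.34830010°, λ = -22.46000037°.
Web Mercator (R = 6378137 m): x = -2500235.804 m, y = 9700719.102 m.

x -2500240 m, y 9700720 m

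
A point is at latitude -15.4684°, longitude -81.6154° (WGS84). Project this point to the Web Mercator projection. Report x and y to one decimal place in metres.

Web Mercator is spherical with R = a = 6378137 m.
x = R·λ = 6378137 × -1.424457450 = -9085384.769 m.
y = R·ln tan(π/4 + φ/2) = 6378137 × -0.273315135 = -1743241.374 m.

x -9085384.8 m, y -1743241.4 m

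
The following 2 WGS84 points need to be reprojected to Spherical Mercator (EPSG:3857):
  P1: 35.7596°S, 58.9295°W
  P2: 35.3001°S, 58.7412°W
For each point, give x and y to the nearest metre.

P1: x -6560002 m, y -4267593 m; P2: x -6539040 m, y -4204739 m

Web Mercator: x = R·λ, y = R·ln tan(π/4+φ/2), R = 6378137 m.
P1 (-35.7596°, -58.9295°) → (-6560001.933, -4267592.922) m.
P2 (-35.3001°, -58.7412°) → (-6539040.473, -4204738.691) m.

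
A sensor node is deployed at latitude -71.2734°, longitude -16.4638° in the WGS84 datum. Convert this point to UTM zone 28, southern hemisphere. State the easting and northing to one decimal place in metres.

Zone 28 central meridian λ₀ = 6×28 − 183 = -15°; Δλ = -1.4638°.
Transverse Mercator on WGS84 with k₀ = 0.9996 gives E = 447552.379 m, N = 2091475.999 m.

E 447552.4 m, N 2091476.0 m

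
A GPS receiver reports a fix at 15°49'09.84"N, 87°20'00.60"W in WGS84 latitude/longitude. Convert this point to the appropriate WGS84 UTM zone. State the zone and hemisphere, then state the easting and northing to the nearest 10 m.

Longitude -87.3335° lies in the 6° band [-90°, -84°), giving zone 16; latitude is north of the equator, so 16N.
Zone 16 central meridian λ₀ = 6×16 − 183 = -87°; Δλ = -0.3335°.
Transverse Mercator on WGS84 with k₀ = 0.9996 gives E = 464286.264 m, N = 1748986.912 m.

Zone 16N: E 464290 m, N 1748990 m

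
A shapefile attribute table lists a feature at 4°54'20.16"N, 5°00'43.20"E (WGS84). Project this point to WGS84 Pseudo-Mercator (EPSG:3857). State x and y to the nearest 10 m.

x 557930 m, y 546760 m

Web Mercator is spherical with R = a = 6378137 m.
x = R·λ = 6378137 × 0.087475902 = 557933.288 m.
y = R·ln tan(π/4 + φ/2) = 6378137 × 0.085723670 = 546757.312 m.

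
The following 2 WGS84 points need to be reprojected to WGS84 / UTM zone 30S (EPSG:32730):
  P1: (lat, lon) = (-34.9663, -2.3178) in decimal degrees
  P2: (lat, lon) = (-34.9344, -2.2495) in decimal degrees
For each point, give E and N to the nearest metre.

P1: E 562278 m, N 6130482 m; P2: E 568540 m, N 6133975 m

UTM zone 30S: λ₀ = -3°, k₀ = 0.9996.
P1 (-34.9663°, -2.3178°) → (562277.900, 6130481.640) m.
P2 (-34.9344°, -2.2495°) → (568539.658, 6133974.626) m.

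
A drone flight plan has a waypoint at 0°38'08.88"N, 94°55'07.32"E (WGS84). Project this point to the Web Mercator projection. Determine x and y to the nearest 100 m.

Web Mercator is spherical with R = a = 6378137 m.
x = R·λ = 6378137 × 1.656643837 = 10566301.351 m.
y = R·ln tan(π/4 + φ/2) = 6378137 × 0.011097031 = 70778.385 m.

x 10566300 m, y 70800 m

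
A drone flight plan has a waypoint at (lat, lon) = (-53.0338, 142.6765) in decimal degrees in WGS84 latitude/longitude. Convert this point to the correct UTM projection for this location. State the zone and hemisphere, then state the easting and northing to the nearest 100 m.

Zone 54S: E 612400 m, N 4122700 m

Longitude 142.6765° lies in the 6° band [138°, 144°), giving zone 54; latitude is south of the equator, so 54S.
Zone 54 central meridian λ₀ = 6×54 − 183 = 141°; Δλ = +1.6765°.
Transverse Mercator on WGS84 with k₀ = 0.9996 gives E = 612418.226 m, N = 4122655.226 m.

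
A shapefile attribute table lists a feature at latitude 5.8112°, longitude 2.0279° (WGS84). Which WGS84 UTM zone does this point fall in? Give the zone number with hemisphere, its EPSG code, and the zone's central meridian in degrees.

UTM zone = ⌊(λ + 180)/6⌋ + 1; 2.0279° ∈ [0°, 6°) → zone 31.
Hemisphere: N (φ ≥ 0).
Central meridian λ₀ = 6×31 − 183 = 3°.
EPSG code: 32631.

Zone 31N (EPSG:32631), central meridian 3°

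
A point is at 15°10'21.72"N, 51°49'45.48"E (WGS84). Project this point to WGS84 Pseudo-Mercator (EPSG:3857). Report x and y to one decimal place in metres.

x 5769611.3 m, y 1709111.3 m

Web Mercator is spherical with R = a = 6378137 m.
x = R·λ = 6378137 × 0.904591934 = 5769611.284 m.
y = R·ln tan(π/4 + φ/2) = 6378137 × 0.267964026 = 1709111.268 m.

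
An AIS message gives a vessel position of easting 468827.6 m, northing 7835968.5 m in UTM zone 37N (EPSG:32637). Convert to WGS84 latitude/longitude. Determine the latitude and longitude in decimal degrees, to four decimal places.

lat 70.6266°, lon 38.1580°

Zone 37N: λ₀ = 39°, k₀ = 0.9996, false easting 500000 m.
Meridian distance M = (N − FN)/k₀ = 7839104.1 m.
Inverse transverse Mercator on WGS84 gives φ = 70.62660016°, λ = 38.15800103°.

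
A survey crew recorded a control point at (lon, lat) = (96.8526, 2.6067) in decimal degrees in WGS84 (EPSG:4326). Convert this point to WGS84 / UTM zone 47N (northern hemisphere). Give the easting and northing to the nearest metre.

Zone 47 central meridian λ₀ = 6×47 − 183 = 99°; Δλ = -2.1474°.
Transverse Mercator on WGS84 with k₀ = 0.9996 gives E = 261237.697 m, N = 288324.230 m.

E 261238 m, N 288324 m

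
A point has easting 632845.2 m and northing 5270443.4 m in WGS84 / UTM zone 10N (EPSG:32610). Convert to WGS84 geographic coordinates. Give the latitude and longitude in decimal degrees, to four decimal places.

Zone 10N: λ₀ = -123°, k₀ = 0.9996, false easting 500000 m.
Meridian distance M = (N − FN)/k₀ = 5272552.4 m.
Inverse transverse Mercator on WGS84 gives φ = 47.57379982°, λ = -121.23360057°.

lat 47.5738°, lon -121.2336°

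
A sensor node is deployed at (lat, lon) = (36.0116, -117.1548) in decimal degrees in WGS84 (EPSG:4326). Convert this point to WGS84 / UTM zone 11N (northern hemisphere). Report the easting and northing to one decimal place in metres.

Zone 11 central meridian λ₀ = 6×11 − 183 = -117°; Δλ = -0.1548°.
Transverse Mercator on WGS84 with k₀ = 0.9996 gives E = 486050.282 m, N = 3985246.144 m.

E 486050.3 m, N 3985246.1 m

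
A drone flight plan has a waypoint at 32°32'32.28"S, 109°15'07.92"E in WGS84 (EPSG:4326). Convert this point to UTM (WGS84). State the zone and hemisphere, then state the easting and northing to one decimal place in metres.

Zone 49S: E 335879.2 m, N 6398105.1 m

Longitude 109.2522° lies in the 6° band [108°, 114°), giving zone 49; latitude is south of the equator, so 49S.
Zone 49 central meridian λ₀ = 6×49 − 183 = 111°; Δλ = -1.7478°.
Transverse Mercator on WGS84 with k₀ = 0.9996 gives E = 335879.211 m, N = 6398105.059 m.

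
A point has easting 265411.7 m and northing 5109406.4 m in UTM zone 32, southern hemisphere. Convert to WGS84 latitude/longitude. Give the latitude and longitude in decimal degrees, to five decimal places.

lat -44.13090°, lon 6.06760°

Zone 32S: λ₀ = 9°, k₀ = 0.9996, false easting 500000 m, false northing 10000000 m.
Meridian distance M = (N − FN)/k₀ = -4892550.6 m.
Inverse transverse Mercator on WGS84 gives φ = -44.13089983°, λ = 6.06760005°.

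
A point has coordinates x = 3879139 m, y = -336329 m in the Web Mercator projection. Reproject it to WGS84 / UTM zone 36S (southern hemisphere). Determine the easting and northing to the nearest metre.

Web Mercator inverse (R = 6378137 m) → φ = -3.01989561°, λ = 34.84689853°.
UTM 36S forward: E = 705265.667 m, N = 9666033.360 m.

E 705266 m, N 9666033 m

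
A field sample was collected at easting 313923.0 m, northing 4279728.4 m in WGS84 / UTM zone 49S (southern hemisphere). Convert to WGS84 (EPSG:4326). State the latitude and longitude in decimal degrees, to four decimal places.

lat -51.6027°, lon 108.3130°

Zone 49S: λ₀ = 111°, k₀ = 0.9996, false easting 500000 m, false northing 10000000 m.
Meridian distance M = (N − FN)/k₀ = -5722560.6 m.
Inverse transverse Mercator on WGS84 gives φ = -51.60270044°, λ = 108.31299994°.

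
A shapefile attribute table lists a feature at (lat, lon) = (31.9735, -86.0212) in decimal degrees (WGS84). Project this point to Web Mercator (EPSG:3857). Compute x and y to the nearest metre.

Web Mercator is spherical with R = a = 6378137 m.
x = R·λ = 6378137 × -1.501353167 = -9575836.181 m.
y = R·ln tan(π/4 + φ/2) = 6378137 × 0.589487587 = 3759832.593 m.

x -9575836 m, y 3759833 m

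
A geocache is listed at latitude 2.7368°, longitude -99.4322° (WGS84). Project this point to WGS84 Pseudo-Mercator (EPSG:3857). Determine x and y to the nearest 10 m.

x -11068740 m, y 304780 m

Web Mercator is spherical with R = a = 6378137 m.
x = R·λ = 6378137 × -1.735419273 = -11068741.872 m.
y = R·ln tan(π/4 + φ/2) = 6378137 × 0.047784345 = 304775.101 m.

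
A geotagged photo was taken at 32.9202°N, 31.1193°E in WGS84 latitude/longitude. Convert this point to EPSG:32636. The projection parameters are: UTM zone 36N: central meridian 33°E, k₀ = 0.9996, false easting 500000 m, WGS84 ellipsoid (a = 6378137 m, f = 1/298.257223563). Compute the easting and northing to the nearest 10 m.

E 324140 m, N 3644010 m

Zone 36 central meridian λ₀ = 6×36 − 183 = 33°; Δλ = -1.8807°.
Transverse Mercator on WGS84 with k₀ = 0.9996 gives E = 324141.830 m, N = 3644009.283 m.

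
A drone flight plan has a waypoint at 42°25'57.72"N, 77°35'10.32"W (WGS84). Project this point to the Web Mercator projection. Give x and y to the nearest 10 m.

Web Mercator is spherical with R = a = 6378137 m.
x = R·λ = 6378137 × -1.354134644 = -8636856.277 m.
y = R·ln tan(π/4 + φ/2) = 6378137 × 0.819364307 = 5226017.803 m.

x -8636860 m, y 5226020 m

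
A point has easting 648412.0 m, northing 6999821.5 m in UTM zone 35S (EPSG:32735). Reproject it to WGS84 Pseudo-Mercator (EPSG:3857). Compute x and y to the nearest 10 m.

Unproject from UTM 35S (λ₀ = 27°) → φ = -27.11609994°, λ = 28.49730020°.
Web Mercator (R = 6378137 m): x = 3172304.947 m, y = -3137984.406 m.

x 3172300 m, y -3137980 m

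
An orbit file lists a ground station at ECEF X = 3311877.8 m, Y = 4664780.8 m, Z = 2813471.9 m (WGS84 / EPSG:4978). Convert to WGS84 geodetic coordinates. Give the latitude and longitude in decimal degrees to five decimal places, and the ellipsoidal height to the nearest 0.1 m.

λ = atan2(Y, X) = 54.62620007°; p = √(X²+Y²) = 5720901.5 m.
Bowring's method on WGS84 (a = 6378137 m, b = 6356752.314 m) gives φ = 26.34009976°, h = 1335.916 m.

lat 26.34010°, lon 54.62620°, h 1335.9 m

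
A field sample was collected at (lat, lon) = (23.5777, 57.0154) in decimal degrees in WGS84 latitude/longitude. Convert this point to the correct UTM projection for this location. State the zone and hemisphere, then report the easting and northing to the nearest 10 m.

Zone 40N: E 501570 m, N 2607470 m

Longitude 57.0154° lies in the 6° band [54°, 60°), giving zone 40; latitude is north of the equator, so 40N.
Zone 40 central meridian λ₀ = 6×40 − 183 = 57°; Δλ = +0.0154°.
Transverse Mercator on WGS84 with k₀ = 0.9996 gives E = 501571.419 m, N = 2607473.418 m.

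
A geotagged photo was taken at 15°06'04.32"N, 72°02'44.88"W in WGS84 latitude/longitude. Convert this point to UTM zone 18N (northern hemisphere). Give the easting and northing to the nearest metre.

Zone 18 central meridian λ₀ = 6×18 − 183 = -75°; Δλ = +2.9542°.
Transverse Mercator on WGS84 with k₀ = 0.9996 gives E = 817571.146 m, N = 1671653.520 m.

E 817571 m, N 1671654 m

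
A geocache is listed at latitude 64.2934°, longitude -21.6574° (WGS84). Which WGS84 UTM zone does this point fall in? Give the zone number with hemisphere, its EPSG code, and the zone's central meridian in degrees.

Zone 27N (EPSG:32627), central meridian -21°

UTM zone = ⌊(λ + 180)/6⌋ + 1; -21.6574° ∈ [-24°, -18°) → zone 27.
Hemisphere: N (φ ≥ 0).
Central meridian λ₀ = 6×27 − 183 = -21°.
EPSG code: 32627.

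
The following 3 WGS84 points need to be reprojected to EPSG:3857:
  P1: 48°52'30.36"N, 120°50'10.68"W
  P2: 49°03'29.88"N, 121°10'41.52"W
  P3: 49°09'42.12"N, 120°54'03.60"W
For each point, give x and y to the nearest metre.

P1: x -13451435 m, y 6253695 m; P2: x -13489496 m, y 6284759 m; P3: x -13458638 m, y 6302343 m

Web Mercator: x = R·λ, y = R·ln tan(π/4+φ/2), R = 6378137 m.
P1 (48.8751°, -120.8363°) → (-13451435.385, 6253694.989) m.
P2 (49.0583°, -121.1782°) → (-13489495.519, 6284759.480) m.
P3 (49.1617°, -120.9010°) → (-13458637.756, 6302343.172) m.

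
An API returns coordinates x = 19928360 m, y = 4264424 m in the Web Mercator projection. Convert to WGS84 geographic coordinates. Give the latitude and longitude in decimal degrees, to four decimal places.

R = 6378137 m. λ = x/R = 179.01950375°.
φ = 2·arctan(exp(y/R)) − 90° = 2·arctan(1.95150) − 90° = 35.73649643°.

lat 35.7365°, lon 179.0195°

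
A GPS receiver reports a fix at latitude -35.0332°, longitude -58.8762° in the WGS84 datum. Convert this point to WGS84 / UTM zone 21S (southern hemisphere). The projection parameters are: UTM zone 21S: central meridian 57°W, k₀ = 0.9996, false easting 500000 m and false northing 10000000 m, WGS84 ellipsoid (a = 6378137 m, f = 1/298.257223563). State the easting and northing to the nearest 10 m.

E 328850 m, N 6121670 m

Zone 21 central meridian λ₀ = 6×21 − 183 = -57°; Δλ = -1.8762°.
Transverse Mercator on WGS84 with k₀ = 0.9996 gives E = 328852.309 m, N = 6121666.232 m.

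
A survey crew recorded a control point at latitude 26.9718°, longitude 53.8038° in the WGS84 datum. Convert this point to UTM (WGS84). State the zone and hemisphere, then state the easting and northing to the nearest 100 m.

Zone 39N: E 778300 m, N 2986400 m

Longitude 53.8038° lies in the 6° band [48°, 54°), giving zone 39; latitude is north of the equator, so 39N.
Zone 39 central meridian λ₀ = 6×39 − 183 = 51°; Δλ = +2.8038°.
Transverse Mercator on WGS84 with k₀ = 0.9996 gives E = 778314.741 m, N = 2986402.025 m.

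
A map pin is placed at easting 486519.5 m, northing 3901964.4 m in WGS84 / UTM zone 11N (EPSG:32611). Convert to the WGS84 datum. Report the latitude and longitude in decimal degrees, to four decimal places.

lat 35.2607°, lon -117.1482°

Zone 11N: λ₀ = -117°, k₀ = 0.9996, false easting 500000 m.
Meridian distance M = (N − FN)/k₀ = 3903525.8 m.
Inverse transverse Mercator on WGS84 gives φ = 35.26070008°, λ = -117.14820035°.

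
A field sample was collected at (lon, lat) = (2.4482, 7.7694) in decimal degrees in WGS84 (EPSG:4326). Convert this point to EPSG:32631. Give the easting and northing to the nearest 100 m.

E 439200 m, N 858800 m

Zone 31 central meridian λ₀ = 6×31 − 183 = 3°; Δλ = -0.5518°.
Transverse Mercator on WGS84 with k₀ = 0.9996 gives E = 439157.496 m, N = 858844.413 m.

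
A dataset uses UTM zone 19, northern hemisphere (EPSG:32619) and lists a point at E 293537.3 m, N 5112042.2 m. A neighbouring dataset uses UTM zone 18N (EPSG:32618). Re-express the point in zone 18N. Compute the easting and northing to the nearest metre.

UTM 19N → geographic: φ = 46.13070043°, λ = -71.67270054°.
UTM 18N (λ₀ = -75°) forward: E = 757027.644 m, N = 5113952.670 m.

E 757028 m, N 5113953 m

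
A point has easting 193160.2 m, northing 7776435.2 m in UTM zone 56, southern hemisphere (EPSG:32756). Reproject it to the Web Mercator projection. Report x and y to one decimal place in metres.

Unproject from UTM 56S (λ₀ = 153°) → φ = -20.08479977°, λ = 150.06609967°.
Web Mercator (R = 6378137 m): x = 16705281.801 m, y = -2283079.335 m.

x 16705281.8 m, y -2283079.3 m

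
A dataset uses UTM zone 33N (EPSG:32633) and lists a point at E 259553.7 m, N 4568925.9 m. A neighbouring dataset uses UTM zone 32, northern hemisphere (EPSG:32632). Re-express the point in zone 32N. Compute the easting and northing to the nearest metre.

UTM 33N → geographic: φ = 41.23599992°, λ = 12.13090027°.
UTM 32N (λ₀ = 9°) forward: E = 762389.393 m, N = 4569683.935 m.

E 762389 m, N 4569684 m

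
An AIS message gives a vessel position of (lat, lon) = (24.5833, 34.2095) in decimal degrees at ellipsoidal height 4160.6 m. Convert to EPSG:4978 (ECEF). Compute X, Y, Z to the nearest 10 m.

WGS84: a = 6378137 m, e² = 0.006694380; N(φ) = a/√(1−e²sin²φ) = 6381835.038 m.
X = (N+h)·cosφ·cosλ = 4802441.678 m; Y = (N+h)·cosφ·sinλ = 3264900.164 m; Z = (N(1−e²)+h)·sinφ = 2638901.622 m.

X 4802440 m, Y 3264900 m, Z 2638900 m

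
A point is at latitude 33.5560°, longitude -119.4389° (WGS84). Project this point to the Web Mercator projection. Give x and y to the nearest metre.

Web Mercator is spherical with R = a = 6378137 m.
x = R·λ = 6378137 × -2.084602060 = -13295877.529 m.
y = R·ln tan(π/4 + φ/2) = 6378137 × 0.622335072 = 3969338.351 m.

x -13295878 m, y 3969338 m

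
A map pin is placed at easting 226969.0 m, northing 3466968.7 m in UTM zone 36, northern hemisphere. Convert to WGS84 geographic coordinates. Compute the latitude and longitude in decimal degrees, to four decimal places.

Zone 36N: λ₀ = 33°, k₀ = 0.9996, false easting 500000 m.
Meridian distance M = (N − FN)/k₀ = 3468356.0 m.
Inverse transverse Mercator on WGS84 gives φ = 31.30510018°, λ = 30.13140024°.

lat 31.3051°, lon 30.1314°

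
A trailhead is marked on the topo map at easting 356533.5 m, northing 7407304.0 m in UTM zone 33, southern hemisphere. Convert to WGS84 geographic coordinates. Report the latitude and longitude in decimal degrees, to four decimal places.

lat -23.4379°, lon 13.5956°

Zone 33S: λ₀ = 15°, k₀ = 0.9996, false easting 500000 m, false northing 10000000 m.
Meridian distance M = (N − FN)/k₀ = -2593733.5 m.
Inverse transverse Mercator on WGS84 gives φ = -23.43790023°, λ = 13.59559990°.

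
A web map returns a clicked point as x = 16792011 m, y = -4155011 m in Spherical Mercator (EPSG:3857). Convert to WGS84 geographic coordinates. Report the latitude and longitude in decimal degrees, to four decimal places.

R = 6378137 m. λ = x/R = 150.84520132°.
φ = 2·arctan(exp(y/R)) − 90° = 2·arctan(0.52129) − 90° = -34.93470242°.

lat -34.9347°, lon 150.8452°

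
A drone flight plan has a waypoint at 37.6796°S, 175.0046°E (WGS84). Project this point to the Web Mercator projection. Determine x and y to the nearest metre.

Web Mercator is spherical with R = a = 6378137 m.
x = R·λ = 6378137 × 3.054406476 = 19481422.958 m.
y = R·ln tan(π/4 + φ/2) = 6378137 × -0.710907024 = -4534262.391 m.

x 19481423 m, y -4534262 m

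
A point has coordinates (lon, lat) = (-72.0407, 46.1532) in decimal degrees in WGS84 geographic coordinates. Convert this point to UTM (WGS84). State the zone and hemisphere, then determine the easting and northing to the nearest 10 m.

Longitude -72.0407° lies in the 6° band [-78°, -72°), giving zone 18; latitude is north of the equator, so 18N.
Zone 18 central meridian λ₀ = 6×18 − 183 = -75°; Δλ = +2.9593°.
Transverse Mercator on WGS84 with k₀ = 0.9996 gives E = 728508.237 m, N = 5115327.050 m.

Zone 18N: E 728510 m, N 5115330 m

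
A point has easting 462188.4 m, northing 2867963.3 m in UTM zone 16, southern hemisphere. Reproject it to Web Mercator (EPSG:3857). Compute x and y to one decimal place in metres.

x -9771825.3 m, y -9429490.5 m

Unproject from UTM 16S (λ₀ = -87°) → φ = -64.31220001°, λ = -87.78180061°.
Web Mercator (R = 6378137 m): x = -9771825.345 m, y = -9429490.482 m.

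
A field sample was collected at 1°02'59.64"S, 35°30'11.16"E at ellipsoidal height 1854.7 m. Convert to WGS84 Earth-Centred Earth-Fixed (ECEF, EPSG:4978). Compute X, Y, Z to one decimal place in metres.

WGS84: a = 6378137 m, e² = 0.006694380; N(φ) = a/√(1−e²sin²φ) = 6378144.168 m.
X = (N+h)·cosφ·cosλ = 5192983.661 m; Y = (N+h)·cosφ·sinλ = 3704543.183 m; Z = (N(1−e²)+h)·sinφ = -116119.5499 m.

X 5192983.7 m, Y 3704543.2 m, Z -116119.5 m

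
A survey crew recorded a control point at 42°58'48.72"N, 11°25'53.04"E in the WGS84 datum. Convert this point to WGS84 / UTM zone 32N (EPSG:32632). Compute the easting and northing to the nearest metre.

E 698247 m, N 4761485 m

Zone 32 central meridian λ₀ = 6×32 − 183 = 9°; Δλ = +2.4314°.
Transverse Mercator on WGS84 with k₀ = 0.9996 gives E = 698247.319 m, N = 4761484.639 m.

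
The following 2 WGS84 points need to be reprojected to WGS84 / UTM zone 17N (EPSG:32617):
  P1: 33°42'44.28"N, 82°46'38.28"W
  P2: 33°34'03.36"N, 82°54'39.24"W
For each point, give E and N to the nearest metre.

P1: E 335309 m, N 3731675 m; P2: E 322631 m, N 3715850 m

UTM zone 17N: λ₀ = -81°, k₀ = 0.9996.
P1 (33.7123°, -82.7773°) → (335308.719, 3731675.109) m.
P2 (33.5676°, -82.9109°) → (322630.544, 3715849.784) m.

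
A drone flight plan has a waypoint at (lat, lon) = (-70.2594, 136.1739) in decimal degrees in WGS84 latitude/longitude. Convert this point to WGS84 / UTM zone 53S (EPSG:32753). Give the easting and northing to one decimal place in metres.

Zone 53 central meridian λ₀ = 6×53 − 183 = 135°; Δλ = +1.1739°.
Transverse Mercator on WGS84 with k₀ = 0.9996 gives E = 544249.457 m, N = 2204772.148 m.

E 544249.5 m, N 2204772.1 m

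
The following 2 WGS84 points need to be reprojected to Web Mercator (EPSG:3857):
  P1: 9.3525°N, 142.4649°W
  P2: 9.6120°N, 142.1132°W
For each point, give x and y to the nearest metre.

Web Mercator: x = R·λ, y = R·ln tan(π/4+φ/2), R = 6378137 m.
P1 (9.3525°, -142.4649°) → (-15859120.124, 1045769.936) m.
P2 (9.6120°, -142.1132°) → (-15819969.059, 1075057.536) m.

P1: x -15859120 m, y 1045770 m; P2: x -15819969 m, y 1075058 m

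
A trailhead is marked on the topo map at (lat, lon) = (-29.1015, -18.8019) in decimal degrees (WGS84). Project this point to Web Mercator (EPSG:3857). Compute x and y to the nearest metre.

x -2093018 m, y -3388571 m

Web Mercator is spherical with R = a = 6378137 m.
x = R·λ = 6378137 × -0.328155061 = -2093017.934 m.
y = R·ln tan(π/4 + φ/2) = 6378137 × -0.531279128 = -3388571.064 m.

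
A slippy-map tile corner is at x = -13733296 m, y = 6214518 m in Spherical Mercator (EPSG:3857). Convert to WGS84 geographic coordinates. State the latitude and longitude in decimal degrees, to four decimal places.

lat 48.6431°, lon -123.3683°

R = 6378137 m. λ = x/R = -123.36829698°.
φ = 2·arctan(exp(y/R)) − 90° = 2·arctan(2.64944) − 90° = 48.64309712°.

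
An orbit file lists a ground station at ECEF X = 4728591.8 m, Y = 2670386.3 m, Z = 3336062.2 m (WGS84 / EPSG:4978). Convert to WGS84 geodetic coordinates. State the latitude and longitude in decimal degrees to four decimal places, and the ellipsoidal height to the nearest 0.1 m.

λ = atan2(Y, X) = 29.45479994°; p = √(X²+Y²) = 5430519.6 m.
Bowring's method on WGS84 (a = 6378137 m, b = 6356752.314 m) gives φ = 31.73499947°, h = 1114.302 m.

lat 31.7350°, lon 29.4548°, h 1114.3 m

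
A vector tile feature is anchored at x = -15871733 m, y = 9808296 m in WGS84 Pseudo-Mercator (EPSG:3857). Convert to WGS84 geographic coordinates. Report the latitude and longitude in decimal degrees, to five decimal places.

R = 6378137 m. λ = x/R = -142.57820339°.
φ = 2·arctan(exp(y/R)) − 90° = 2·arctan(4.65434) − 90° = 65.74830112°.

lat 65.74830°, lon -142.57820°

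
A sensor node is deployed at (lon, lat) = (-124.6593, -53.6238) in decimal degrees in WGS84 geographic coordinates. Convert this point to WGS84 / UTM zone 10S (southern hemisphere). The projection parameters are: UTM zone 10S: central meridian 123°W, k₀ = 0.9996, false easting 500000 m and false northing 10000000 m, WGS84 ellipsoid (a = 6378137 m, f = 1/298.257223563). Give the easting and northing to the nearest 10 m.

E 390260 m, N 4057050 m

Zone 10 central meridian λ₀ = 6×10 − 183 = -123°; Δλ = -1.6593°.
Transverse Mercator on WGS84 with k₀ = 0.9996 gives E = 390259.894 m, N = 4057053.650 m.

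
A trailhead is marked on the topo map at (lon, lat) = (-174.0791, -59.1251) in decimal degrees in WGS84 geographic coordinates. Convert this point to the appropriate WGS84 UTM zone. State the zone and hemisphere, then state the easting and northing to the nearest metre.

Longitude -174.0791° lies in the 6° band [-180°, -174°), giving zone 1; latitude is south of the equator, so 1S.
Zone 1 central meridian λ₀ = 6×1 − 183 = -177°; Δλ = +2.9209°.
Transverse Mercator on WGS84 with k₀ = 0.9996 gives E = 667169.066 m, N = 3442359.435 m.

Zone 1S: E 667169 m, N 3442359 m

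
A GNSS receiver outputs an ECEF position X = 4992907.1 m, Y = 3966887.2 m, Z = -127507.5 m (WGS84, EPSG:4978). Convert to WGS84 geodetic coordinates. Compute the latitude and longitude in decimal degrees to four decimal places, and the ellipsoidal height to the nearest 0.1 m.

λ = atan2(Y, X) = 38.46729993°; p = √(X²+Y²) = 6376936.2 m.
Bowring's method on WGS84 (a = 6378137 m, b = 6356752.314 m) gives φ = -1.15320020°, h = 82.430 m.

lat -1.1532°, lon 38.4673°, h 82.4 m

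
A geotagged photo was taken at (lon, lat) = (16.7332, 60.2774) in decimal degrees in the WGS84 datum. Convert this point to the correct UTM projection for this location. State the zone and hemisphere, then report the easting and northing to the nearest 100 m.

Zone 33N: E 595900 m, N 6683600 m

Longitude 16.7332° lies in the 6° band [12°, 18°), giving zone 33; latitude is north of the equator, so 33N.
Zone 33 central meridian λ₀ = 6×33 − 183 = 15°; Δλ = +1.7332°.
Transverse Mercator on WGS84 with k₀ = 0.9996 gives E = 595855.980 m, N = 6683564.472 m.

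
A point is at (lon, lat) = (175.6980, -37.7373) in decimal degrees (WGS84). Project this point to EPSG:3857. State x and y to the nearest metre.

Web Mercator is spherical with R = a = 6378137 m.
x = R·λ = 6378137 × 3.066508589 = 19558611.893 m.
y = R·ln tan(π/4 + φ/2) = 6378137 × -0.712179951 = -4542381.294 m.

x 19558612 m, y -4542381 m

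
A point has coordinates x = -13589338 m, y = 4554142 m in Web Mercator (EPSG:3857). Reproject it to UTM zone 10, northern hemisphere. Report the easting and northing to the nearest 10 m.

Web Mercator inverse (R = 6378137 m) → φ = 37.82080212°, λ = -122.07510026°.
UTM 10N forward: E = 581401.810 m, N = 4186335.845 m.

E 581400 m, N 4186340 m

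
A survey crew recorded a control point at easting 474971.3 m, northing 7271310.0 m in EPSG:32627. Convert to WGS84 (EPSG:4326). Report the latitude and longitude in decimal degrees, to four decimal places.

Zone 27N: λ₀ = -21°, k₀ = 0.9996, false easting 500000 m.
Meridian distance M = (N − FN)/k₀ = 7274219.7 m.
Inverse transverse Mercator on WGS84 gives φ = 65.56299998°, λ = -21.54219970°.

lat 65.5630°, lon -21.5422°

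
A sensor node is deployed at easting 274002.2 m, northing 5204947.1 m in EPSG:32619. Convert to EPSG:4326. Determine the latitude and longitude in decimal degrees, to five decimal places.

lat 46.95950°, lon -71.97050°

Zone 19N: λ₀ = -69°, k₀ = 0.9996, false easting 500000 m.
Meridian distance M = (N − FN)/k₀ = 5207029.9 m.
Inverse transverse Mercator on WGS84 gives φ = 46.95949973°, λ = -71.97050062°.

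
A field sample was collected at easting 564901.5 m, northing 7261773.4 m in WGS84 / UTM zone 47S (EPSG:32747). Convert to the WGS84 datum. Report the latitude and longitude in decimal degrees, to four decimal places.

Zone 47S: λ₀ = 99°, k₀ = 0.9996, false easting 500000 m, false northing 10000000 m.
Meridian distance M = (N − FN)/k₀ = -2739322.3 m.
Inverse transverse Mercator on WGS84 gives φ = -24.75729990°, λ = 99.64190010°.

lat -24.7573°, lon 99.6419°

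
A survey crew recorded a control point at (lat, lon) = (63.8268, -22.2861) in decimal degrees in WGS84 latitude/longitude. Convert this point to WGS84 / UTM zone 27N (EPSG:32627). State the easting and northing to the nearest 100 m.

Zone 27 central meridian λ₀ = 6×27 − 183 = -21°; Δλ = -1.2861°.
Transverse Mercator on WGS84 with k₀ = 0.9996 gives E = 436708.218 m, N = 7078351.789 m.

E 436700 m, N 7078400 m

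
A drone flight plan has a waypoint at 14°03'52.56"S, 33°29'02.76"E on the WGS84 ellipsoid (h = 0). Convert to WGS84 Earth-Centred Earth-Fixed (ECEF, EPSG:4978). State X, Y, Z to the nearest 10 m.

X 5161170 m, Y 3414040 m, Z -1539920 m

WGS84: a = 6378137 m, e² = 0.006694380; N(φ) = a/√(1−e²sin²φ) = 6379398.165 m.
X = (N+h)·cosφ·cosλ = 5161165.491 m; Y = (N+h)·cosφ·sinλ = 3414041.571 m; Z = (N(1−e²)+h)·sinφ = -1539915.865 m.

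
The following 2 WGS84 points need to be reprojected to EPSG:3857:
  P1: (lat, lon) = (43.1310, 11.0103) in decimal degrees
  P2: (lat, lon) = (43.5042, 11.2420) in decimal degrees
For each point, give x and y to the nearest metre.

Web Mercator: x = R·λ, y = R·ln tan(π/4+φ/2), R = 6378137 m.
P1 (43.1310°, 11.0103°) → (1225660.989, 5331932.687) m.
P2 (43.5042°, 11.2420°) → (1251453.715, 5389033.848) m.

P1: x 1225661 m, y 5331933 m; P2: x 1251454 m, y 5389034 m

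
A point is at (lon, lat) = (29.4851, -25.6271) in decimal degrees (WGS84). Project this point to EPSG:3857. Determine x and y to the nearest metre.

Web Mercator is spherical with R = a = 6378137 m.
x = R·λ = 6378137 × 0.514612075 = 3282266.318 m.
y = R·ln tan(π/4 + φ/2) = 6378137 × -0.462982922 = -2952968.506 m.

x 3282266 m, y -2952969 m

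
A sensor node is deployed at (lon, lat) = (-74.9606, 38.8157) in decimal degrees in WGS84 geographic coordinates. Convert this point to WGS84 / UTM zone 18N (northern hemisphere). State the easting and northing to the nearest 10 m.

E 503420 m, N 4296330 m

Zone 18 central meridian λ₀ = 6×18 − 183 = -75°; Δλ = +0.0394°.
Transverse Mercator on WGS84 with k₀ = 0.9996 gives E = 503420.548 m, N = 4296325.675 m.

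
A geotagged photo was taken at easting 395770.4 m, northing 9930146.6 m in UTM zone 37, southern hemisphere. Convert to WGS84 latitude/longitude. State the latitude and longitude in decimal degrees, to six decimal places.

Zone 37S: λ₀ = 39°, k₀ = 0.9996, false easting 500000 m, false northing 10000000 m.
Meridian distance M = (N − FN)/k₀ = -69881.4 m.
Inverse transverse Mercator on WGS84 gives φ = -0.63190035°, λ = 38.06330031°.

lat -0.631900°, lon 38.063300°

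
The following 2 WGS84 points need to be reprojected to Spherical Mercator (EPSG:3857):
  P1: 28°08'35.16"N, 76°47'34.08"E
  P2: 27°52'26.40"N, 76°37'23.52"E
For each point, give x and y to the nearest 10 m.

Web Mercator: x = R·λ, y = R·ln tan(π/4+φ/2), R = 6378137 m.
P1 (28.1431°, 76.7928°) → (8548535.393, 3267027.435) m.
P2 (27.8740°, 76.6232°) → (8529655.607, 3233097.340) m.

P1: x 8548540 m, y 3267030 m; P2: x 8529660 m, y 3233100 m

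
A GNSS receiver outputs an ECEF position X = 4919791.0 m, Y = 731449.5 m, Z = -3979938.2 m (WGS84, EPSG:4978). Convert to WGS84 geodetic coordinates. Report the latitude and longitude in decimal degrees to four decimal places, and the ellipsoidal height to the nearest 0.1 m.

λ = atan2(Y, X) = 8.45649999°; p = √(X²+Y²) = 4973867.9 m.
Bowring's method on WGS84 (a = 6378137 m, b = 6356752.314 m) gives φ = -38.85359984°, h = 422.072 m.

lat -38.8536°, lon 8.4565°, h 422.1 m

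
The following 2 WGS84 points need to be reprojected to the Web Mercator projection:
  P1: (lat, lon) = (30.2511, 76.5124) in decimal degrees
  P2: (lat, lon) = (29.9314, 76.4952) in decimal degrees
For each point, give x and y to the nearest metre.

P1: x 8517321 m, y 3535867 m; P2: x 8515407 m, y 3494735 m

Web Mercator: x = R·λ, y = R·ln tan(π/4+φ/2), R = 6378137 m.
P1 (30.2511°, 76.5124°) → (8517321.407, 3535867.414) m.
P2 (29.9314°, 76.4952°) → (8515406.712, 3494734.997) m.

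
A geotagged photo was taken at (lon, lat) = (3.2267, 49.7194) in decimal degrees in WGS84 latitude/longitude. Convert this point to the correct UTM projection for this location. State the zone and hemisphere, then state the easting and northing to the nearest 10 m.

Longitude 3.2267° lies in the 6° band [0°, 6°), giving zone 31; latitude is north of the equator, so 31N.
Zone 31 central meridian λ₀ = 6×31 − 183 = 3°; Δλ = +0.2267°.
Transverse Mercator on WGS84 with k₀ = 0.9996 gives E = 516341.284 m, N = 5507457.734 m.

Zone 31N: E 516340 m, N 5507460 m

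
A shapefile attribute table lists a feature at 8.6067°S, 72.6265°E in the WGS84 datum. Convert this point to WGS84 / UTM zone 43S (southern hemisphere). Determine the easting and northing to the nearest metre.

E 238772 m, N 9047819 m

Zone 43 central meridian λ₀ = 6×43 − 183 = 75°; Δλ = -2.3735°.
Transverse Mercator on WGS84 with k₀ = 0.9996 gives E = 238771.625 m, N = 9047819.447 m.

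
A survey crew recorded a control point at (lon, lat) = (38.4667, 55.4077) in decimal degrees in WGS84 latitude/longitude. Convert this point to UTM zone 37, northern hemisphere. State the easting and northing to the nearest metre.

E 466233 m, N 6140291 m

Zone 37 central meridian λ₀ = 6×37 − 183 = 39°; Δλ = -0.5333°.
Transverse Mercator on WGS84 with k₀ = 0.9996 gives E = 466232.539 m, N = 6140290.767 m.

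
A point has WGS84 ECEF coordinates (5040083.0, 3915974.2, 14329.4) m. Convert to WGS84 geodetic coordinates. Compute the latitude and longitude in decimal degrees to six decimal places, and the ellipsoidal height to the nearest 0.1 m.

λ = atan2(Y, X) = 37.84599964°; p = √(X²+Y²) = 6382577.1 m.
Bowring's method on WGS84 (a = 6378137 m, b = 6356752.314 m) gives φ = 0.12949974°, h = 4456.305 m.

lat 0.129500°, lon 37.846000°, h 4456.3 m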